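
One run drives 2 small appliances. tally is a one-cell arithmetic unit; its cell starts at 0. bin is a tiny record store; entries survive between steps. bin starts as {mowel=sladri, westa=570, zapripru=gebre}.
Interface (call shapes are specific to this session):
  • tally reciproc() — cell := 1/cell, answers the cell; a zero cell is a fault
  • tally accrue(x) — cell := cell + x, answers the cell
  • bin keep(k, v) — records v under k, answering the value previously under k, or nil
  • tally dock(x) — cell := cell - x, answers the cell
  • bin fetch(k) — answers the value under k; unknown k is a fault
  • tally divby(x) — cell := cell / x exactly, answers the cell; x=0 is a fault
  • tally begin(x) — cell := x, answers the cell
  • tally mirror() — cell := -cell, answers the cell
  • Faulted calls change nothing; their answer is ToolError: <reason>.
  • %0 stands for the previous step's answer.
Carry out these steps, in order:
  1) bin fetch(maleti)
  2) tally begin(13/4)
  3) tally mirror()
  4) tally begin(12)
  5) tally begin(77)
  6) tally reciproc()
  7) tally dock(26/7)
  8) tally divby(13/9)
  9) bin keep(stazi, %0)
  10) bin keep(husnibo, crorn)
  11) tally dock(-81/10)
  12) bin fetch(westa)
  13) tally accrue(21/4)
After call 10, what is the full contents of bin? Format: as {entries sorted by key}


Answer: {husnibo=crorn, mowel=sladri, stazi=-2565/1001, westa=570, zapripru=gebre}

Derivation:
% 1. bin fetch(k→maleti) : ToolError: no such key maleti
% 2. tally begin(x→13/4) : 13/4
% 3. tally mirror() : -13/4
% 4. tally begin(x→12) : 12
% 5. tally begin(x→77) : 77
% 6. tally reciproc() : 1/77
% 7. tally dock(x→26/7) : -285/77
% 8. tally divby(x→13/9) : -2565/1001
% 9. bin keep(k→stazi, v→%0) : nil
% 10. bin keep(k→husnibo, v→crorn) : nil
% 11. tally dock(x→-81/10) : 55431/10010
% 12. bin fetch(k→westa) : 570
% 13. tally accrue(x→21/4) : 215967/20020


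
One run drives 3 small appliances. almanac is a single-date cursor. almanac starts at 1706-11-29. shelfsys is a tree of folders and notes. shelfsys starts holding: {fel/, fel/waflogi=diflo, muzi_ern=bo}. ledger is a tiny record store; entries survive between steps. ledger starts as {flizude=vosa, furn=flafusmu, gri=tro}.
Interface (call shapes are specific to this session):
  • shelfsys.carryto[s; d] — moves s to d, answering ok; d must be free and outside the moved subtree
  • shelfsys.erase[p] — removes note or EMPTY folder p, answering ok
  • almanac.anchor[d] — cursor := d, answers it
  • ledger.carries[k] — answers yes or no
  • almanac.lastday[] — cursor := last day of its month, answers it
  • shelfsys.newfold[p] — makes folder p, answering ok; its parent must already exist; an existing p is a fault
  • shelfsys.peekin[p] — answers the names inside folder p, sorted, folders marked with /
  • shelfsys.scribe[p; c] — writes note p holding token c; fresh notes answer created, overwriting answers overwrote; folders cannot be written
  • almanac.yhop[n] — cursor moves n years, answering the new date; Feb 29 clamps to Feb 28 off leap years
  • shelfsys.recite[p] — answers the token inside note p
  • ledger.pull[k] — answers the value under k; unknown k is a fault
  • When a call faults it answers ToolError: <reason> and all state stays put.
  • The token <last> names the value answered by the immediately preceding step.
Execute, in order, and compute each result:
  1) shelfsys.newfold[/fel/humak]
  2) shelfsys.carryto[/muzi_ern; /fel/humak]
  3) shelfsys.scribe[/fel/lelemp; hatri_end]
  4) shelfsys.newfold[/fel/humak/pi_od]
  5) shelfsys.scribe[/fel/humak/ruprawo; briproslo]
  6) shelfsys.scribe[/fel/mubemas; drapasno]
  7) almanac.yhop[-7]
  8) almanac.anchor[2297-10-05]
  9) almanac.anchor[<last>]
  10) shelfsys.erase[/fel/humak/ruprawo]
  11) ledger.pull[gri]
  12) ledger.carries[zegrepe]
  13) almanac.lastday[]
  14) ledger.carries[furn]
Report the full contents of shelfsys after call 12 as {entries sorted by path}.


Answer: {fel/, fel/humak/, fel/humak/pi_od/, fel/lelemp=hatri_end, fel/mubemas=drapasno, fel/waflogi=diflo, muzi_ern=bo}

Derivation:
CALL newfold[p→/fel/humak]
RET  ok
CALL carryto[s→/muzi_ern; d→/fel/humak]
RET  ToolError: exists
CALL scribe[p→/fel/lelemp; c→hatri_end]
RET  created
CALL newfold[p→/fel/humak/pi_od]
RET  ok
CALL scribe[p→/fel/humak/ruprawo; c→briproslo]
RET  created
CALL scribe[p→/fel/mubemas; c→drapasno]
RET  created
CALL yhop[n→-7]
RET  1699-11-29
CALL anchor[d→2297-10-05]
RET  2297-10-05
CALL anchor[d→<last>]
RET  2297-10-05
CALL erase[p→/fel/humak/ruprawo]
RET  ok
CALL pull[k→gri]
RET  tro
CALL carries[k→zegrepe]
RET  no
CALL lastday[]
RET  2297-10-31
CALL carries[k→furn]
RET  yes


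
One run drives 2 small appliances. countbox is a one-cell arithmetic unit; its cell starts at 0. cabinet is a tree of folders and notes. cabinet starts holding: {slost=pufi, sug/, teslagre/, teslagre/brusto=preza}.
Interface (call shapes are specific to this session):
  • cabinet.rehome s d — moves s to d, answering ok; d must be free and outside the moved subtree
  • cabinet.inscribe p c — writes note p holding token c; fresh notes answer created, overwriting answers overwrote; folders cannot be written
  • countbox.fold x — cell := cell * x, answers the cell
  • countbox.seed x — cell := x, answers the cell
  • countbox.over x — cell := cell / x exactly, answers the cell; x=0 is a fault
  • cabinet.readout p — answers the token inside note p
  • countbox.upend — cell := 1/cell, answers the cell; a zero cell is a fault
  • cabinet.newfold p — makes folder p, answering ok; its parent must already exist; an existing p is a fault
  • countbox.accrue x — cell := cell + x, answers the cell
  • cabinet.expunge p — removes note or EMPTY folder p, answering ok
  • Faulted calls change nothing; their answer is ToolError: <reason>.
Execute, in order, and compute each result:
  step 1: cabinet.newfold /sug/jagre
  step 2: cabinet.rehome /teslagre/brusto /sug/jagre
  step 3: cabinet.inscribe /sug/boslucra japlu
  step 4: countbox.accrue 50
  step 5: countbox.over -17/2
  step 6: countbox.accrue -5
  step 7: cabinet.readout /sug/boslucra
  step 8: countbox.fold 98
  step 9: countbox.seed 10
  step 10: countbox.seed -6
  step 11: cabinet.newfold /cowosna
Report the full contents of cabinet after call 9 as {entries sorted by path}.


Answer: {slost=pufi, sug/, sug/boslucra=japlu, sug/jagre/, teslagre/, teslagre/brusto=preza}

Derivation:
% cabinet.newfold(/sug/jagre) -> ok
% cabinet.rehome(/teslagre/brusto, /sug/jagre) -> ToolError: exists
% cabinet.inscribe(/sug/boslucra, japlu) -> created
% countbox.accrue(50) -> 50
% countbox.over(-17/2) -> -100/17
% countbox.accrue(-5) -> -185/17
% cabinet.readout(/sug/boslucra) -> japlu
% countbox.fold(98) -> -18130/17
% countbox.seed(10) -> 10
% countbox.seed(-6) -> -6
% cabinet.newfold(/cowosna) -> ok


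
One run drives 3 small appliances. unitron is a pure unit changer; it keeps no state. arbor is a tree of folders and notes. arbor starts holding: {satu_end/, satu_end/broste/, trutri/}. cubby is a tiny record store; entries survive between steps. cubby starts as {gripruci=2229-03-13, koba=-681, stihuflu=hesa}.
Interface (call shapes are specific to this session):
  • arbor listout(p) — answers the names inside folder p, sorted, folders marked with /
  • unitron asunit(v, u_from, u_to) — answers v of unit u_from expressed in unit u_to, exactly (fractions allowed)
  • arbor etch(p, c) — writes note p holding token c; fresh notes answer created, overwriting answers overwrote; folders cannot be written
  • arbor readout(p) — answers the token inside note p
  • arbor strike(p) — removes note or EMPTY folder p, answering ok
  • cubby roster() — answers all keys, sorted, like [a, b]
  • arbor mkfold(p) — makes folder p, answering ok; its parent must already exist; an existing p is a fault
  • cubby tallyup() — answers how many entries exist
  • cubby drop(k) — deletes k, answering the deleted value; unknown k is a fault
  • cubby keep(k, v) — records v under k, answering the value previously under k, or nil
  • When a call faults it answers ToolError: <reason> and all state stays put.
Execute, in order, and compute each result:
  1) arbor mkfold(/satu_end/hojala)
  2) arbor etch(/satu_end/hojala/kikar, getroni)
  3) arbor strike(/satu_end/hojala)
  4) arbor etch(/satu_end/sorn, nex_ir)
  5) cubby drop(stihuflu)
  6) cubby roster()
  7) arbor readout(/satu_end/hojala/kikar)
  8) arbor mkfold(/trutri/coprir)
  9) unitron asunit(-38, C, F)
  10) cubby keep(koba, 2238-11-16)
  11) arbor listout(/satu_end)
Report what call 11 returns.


// 1. arbor mkfold(p: /satu_end/hojala) ~> ok
// 2. arbor etch(p: /satu_end/hojala/kikar, c: getroni) ~> created
// 3. arbor strike(p: /satu_end/hojala) ~> ToolError: not empty
// 4. arbor etch(p: /satu_end/sorn, c: nex_ir) ~> created
// 5. cubby drop(k: stihuflu) ~> hesa
// 6. cubby roster() ~> [gripruci, koba]
// 7. arbor readout(p: /satu_end/hojala/kikar) ~> getroni
// 8. arbor mkfold(p: /trutri/coprir) ~> ok
// 9. unitron asunit(v: -38, u_from: C, u_to: F) ~> -182/5
// 10. cubby keep(k: koba, v: 2238-11-16) ~> -681
// 11. arbor listout(p: /satu_end) ~> [broste/, hojala/, sorn]

Answer: [broste/, hojala/, sorn]


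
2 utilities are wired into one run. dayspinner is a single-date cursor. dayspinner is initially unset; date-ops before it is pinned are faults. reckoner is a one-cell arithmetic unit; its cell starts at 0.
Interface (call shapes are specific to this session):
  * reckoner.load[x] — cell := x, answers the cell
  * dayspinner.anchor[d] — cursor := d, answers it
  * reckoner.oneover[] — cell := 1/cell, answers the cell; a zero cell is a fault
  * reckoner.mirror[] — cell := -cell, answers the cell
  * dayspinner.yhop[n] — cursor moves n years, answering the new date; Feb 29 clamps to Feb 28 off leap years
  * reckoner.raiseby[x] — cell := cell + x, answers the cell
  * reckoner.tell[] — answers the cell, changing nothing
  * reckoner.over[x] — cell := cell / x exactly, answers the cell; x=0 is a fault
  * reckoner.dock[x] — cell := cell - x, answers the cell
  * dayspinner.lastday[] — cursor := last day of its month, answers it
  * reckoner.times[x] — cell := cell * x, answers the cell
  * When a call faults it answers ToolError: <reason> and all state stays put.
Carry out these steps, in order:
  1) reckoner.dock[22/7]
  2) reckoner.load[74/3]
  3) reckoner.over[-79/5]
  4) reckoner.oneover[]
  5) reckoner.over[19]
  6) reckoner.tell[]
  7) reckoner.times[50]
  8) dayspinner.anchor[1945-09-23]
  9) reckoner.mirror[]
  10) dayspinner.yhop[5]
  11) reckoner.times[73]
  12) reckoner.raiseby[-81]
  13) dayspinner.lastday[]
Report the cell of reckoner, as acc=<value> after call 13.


% reckoner.dock x→22/7
[out] -22/7
% reckoner.load x→74/3
[out] 74/3
% reckoner.over x→-79/5
[out] -370/237
% reckoner.oneover
[out] -237/370
% reckoner.over x→19
[out] -237/7030
% reckoner.tell
[out] -237/7030
% reckoner.times x→50
[out] -1185/703
% dayspinner.anchor d→1945-09-23
[out] 1945-09-23
% reckoner.mirror
[out] 1185/703
% dayspinner.yhop n→5
[out] 1950-09-23
% reckoner.times x→73
[out] 86505/703
% reckoner.raiseby x→-81
[out] 29562/703
% dayspinner.lastday
[out] 1950-09-30

Answer: acc=29562/703


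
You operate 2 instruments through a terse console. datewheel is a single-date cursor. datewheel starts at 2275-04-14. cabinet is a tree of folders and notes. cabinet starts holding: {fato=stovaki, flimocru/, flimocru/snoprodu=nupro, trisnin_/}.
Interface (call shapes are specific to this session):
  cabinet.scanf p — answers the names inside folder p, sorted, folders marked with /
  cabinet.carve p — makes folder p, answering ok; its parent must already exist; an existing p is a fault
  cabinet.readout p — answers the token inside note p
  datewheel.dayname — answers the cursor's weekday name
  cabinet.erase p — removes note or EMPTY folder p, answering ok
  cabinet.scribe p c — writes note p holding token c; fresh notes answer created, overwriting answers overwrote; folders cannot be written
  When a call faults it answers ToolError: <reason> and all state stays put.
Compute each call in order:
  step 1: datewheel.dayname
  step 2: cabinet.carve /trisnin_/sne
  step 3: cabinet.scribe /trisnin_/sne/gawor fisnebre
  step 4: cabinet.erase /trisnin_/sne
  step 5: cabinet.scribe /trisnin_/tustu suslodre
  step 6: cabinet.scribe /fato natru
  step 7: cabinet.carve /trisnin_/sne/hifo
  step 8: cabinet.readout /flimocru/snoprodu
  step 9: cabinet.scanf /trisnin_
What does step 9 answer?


Answer: [sne/, tustu]

Derivation:
>> datewheel.dayname()
<< Wednesday
>> cabinet.carve(p→/trisnin_/sne)
<< ok
>> cabinet.scribe(p→/trisnin_/sne/gawor, c→fisnebre)
<< created
>> cabinet.erase(p→/trisnin_/sne)
<< ToolError: not empty
>> cabinet.scribe(p→/trisnin_/tustu, c→suslodre)
<< created
>> cabinet.scribe(p→/fato, c→natru)
<< overwrote
>> cabinet.carve(p→/trisnin_/sne/hifo)
<< ok
>> cabinet.readout(p→/flimocru/snoprodu)
<< nupro
>> cabinet.scanf(p→/trisnin_)
<< [sne/, tustu]


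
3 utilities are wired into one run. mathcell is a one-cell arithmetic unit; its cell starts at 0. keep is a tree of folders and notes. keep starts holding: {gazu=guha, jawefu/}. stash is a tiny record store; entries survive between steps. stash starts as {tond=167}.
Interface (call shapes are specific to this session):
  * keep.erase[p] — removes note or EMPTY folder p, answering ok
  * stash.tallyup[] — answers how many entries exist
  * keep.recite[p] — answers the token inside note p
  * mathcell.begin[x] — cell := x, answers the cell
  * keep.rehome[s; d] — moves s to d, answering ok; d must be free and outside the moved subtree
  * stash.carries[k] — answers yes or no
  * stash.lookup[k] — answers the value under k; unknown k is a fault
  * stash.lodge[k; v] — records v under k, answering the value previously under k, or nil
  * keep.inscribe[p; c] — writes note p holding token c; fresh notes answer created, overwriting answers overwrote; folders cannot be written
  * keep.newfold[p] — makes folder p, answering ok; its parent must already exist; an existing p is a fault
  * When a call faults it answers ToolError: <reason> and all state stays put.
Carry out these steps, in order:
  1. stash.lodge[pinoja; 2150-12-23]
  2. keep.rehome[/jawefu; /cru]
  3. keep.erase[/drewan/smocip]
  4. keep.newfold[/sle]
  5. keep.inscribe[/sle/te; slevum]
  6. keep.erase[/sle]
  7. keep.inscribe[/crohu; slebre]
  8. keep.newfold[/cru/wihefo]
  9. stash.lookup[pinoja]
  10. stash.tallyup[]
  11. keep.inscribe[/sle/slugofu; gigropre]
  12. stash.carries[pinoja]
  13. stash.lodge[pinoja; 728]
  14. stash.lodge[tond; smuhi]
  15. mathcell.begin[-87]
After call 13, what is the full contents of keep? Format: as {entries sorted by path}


→ stash.lodge(k: pinoja, v: 2150-12-23)
← nil
→ keep.rehome(s: /jawefu, d: /cru)
← ok
→ keep.erase(p: /drewan/smocip)
← ToolError: not found
→ keep.newfold(p: /sle)
← ok
→ keep.inscribe(p: /sle/te, c: slevum)
← created
→ keep.erase(p: /sle)
← ToolError: not empty
→ keep.inscribe(p: /crohu, c: slebre)
← created
→ keep.newfold(p: /cru/wihefo)
← ok
→ stash.lookup(k: pinoja)
← 2150-12-23
→ stash.tallyup()
← 2
→ keep.inscribe(p: /sle/slugofu, c: gigropre)
← created
→ stash.carries(k: pinoja)
← yes
→ stash.lodge(k: pinoja, v: 728)
← 2150-12-23
→ stash.lodge(k: tond, v: smuhi)
← 167
→ mathcell.begin(x: -87)
← -87

Answer: {crohu=slebre, cru/, cru/wihefo/, gazu=guha, sle/, sle/slugofu=gigropre, sle/te=slevum}


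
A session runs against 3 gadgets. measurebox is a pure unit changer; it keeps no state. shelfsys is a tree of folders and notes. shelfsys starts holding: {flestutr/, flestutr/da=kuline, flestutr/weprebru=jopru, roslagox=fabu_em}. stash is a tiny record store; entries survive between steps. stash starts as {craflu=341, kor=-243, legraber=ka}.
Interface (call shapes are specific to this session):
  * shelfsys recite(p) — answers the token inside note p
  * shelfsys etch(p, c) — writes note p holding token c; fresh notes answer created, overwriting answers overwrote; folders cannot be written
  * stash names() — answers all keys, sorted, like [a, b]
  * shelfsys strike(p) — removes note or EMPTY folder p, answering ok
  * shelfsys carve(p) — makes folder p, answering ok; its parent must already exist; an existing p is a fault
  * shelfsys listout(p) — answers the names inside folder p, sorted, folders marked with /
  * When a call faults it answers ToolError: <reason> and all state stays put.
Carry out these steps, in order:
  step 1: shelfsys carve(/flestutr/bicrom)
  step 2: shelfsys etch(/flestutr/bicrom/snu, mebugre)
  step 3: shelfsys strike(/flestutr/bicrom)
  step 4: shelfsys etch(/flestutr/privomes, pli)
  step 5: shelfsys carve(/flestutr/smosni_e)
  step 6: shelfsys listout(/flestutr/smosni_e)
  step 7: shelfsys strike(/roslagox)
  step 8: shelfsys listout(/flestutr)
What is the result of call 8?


Answer: [bicrom/, da, privomes, smosni_e/, weprebru]

Derivation:
-> shelfsys carve(p→/flestutr/bicrom)
<- ok
-> shelfsys etch(p→/flestutr/bicrom/snu, c→mebugre)
<- created
-> shelfsys strike(p→/flestutr/bicrom)
<- ToolError: not empty
-> shelfsys etch(p→/flestutr/privomes, c→pli)
<- created
-> shelfsys carve(p→/flestutr/smosni_e)
<- ok
-> shelfsys listout(p→/flestutr/smosni_e)
<- []
-> shelfsys strike(p→/roslagox)
<- ok
-> shelfsys listout(p→/flestutr)
<- [bicrom/, da, privomes, smosni_e/, weprebru]


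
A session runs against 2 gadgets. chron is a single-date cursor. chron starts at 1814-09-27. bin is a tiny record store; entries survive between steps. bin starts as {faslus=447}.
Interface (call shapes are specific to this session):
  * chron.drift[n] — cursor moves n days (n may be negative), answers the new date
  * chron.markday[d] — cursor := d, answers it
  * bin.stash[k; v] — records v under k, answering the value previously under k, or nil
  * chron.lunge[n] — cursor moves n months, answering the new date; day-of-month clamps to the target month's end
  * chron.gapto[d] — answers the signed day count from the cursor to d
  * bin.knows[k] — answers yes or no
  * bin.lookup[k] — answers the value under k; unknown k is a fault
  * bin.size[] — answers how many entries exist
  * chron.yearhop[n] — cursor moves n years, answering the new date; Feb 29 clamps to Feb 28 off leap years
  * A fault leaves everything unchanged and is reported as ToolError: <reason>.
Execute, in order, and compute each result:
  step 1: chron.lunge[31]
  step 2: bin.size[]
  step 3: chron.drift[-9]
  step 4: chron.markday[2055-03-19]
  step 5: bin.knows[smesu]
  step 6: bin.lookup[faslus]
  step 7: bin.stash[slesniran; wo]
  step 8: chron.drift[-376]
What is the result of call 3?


Answer: 1817-04-18

Derivation:
>>> lunge n→31
= 1817-04-27
>>> size
= 1
>>> drift n→-9
= 1817-04-18
>>> markday d→2055-03-19
= 2055-03-19
>>> knows k→smesu
= no
>>> lookup k→faslus
= 447
>>> stash k→slesniran v→wo
= nil
>>> drift n→-376
= 2054-03-08


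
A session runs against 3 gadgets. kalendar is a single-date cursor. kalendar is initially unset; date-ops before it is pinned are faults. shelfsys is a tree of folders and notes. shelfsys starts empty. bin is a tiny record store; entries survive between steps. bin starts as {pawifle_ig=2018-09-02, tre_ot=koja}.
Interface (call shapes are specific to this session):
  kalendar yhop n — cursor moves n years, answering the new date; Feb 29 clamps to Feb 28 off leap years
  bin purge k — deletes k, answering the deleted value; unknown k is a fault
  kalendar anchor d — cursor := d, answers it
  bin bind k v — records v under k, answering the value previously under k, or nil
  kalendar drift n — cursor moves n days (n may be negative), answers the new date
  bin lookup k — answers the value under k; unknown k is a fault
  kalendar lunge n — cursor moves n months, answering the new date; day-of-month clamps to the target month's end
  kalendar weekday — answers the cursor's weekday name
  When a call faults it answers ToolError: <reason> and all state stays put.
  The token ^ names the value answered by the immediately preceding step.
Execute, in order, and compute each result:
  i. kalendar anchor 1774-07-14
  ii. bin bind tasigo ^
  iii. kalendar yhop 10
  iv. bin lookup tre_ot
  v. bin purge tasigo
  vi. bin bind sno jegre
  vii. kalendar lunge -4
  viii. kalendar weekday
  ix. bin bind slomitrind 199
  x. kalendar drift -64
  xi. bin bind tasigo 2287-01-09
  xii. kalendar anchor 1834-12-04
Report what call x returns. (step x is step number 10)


Answer: 1784-01-10

Derivation:
% kalendar anchor(d: 1774-07-14) => 1774-07-14
% bin bind(k: tasigo, v: ^) => nil
% kalendar yhop(n: 10) => 1784-07-14
% bin lookup(k: tre_ot) => koja
% bin purge(k: tasigo) => 1774-07-14
% bin bind(k: sno, v: jegre) => nil
% kalendar lunge(n: -4) => 1784-03-14
% kalendar weekday() => Sunday
% bin bind(k: slomitrind, v: 199) => nil
% kalendar drift(n: -64) => 1784-01-10
% bin bind(k: tasigo, v: 2287-01-09) => nil
% kalendar anchor(d: 1834-12-04) => 1834-12-04


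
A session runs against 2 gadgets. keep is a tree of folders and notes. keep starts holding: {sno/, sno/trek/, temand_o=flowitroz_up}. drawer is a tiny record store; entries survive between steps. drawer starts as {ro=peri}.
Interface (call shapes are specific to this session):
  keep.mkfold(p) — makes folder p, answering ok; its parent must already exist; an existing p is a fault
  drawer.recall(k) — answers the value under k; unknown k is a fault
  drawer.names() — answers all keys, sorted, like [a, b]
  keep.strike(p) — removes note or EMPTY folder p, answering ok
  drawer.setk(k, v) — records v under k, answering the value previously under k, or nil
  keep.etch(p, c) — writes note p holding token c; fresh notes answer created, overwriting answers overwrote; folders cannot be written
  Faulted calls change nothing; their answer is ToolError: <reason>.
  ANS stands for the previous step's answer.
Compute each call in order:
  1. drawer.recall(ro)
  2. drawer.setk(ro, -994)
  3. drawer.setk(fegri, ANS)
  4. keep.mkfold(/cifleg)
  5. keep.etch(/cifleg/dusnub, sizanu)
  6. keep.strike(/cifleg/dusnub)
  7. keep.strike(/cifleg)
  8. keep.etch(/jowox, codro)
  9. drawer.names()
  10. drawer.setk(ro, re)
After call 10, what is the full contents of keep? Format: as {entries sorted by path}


Answer: {jowox=codro, sno/, sno/trek/, temand_o=flowitroz_up}

Derivation:
> drawer.recall ro
  peri
> drawer.setk ro -994
  peri
> drawer.setk fegri ANS
  nil
> keep.mkfold /cifleg
  ok
> keep.etch /cifleg/dusnub sizanu
  created
> keep.strike /cifleg/dusnub
  ok
> keep.strike /cifleg
  ok
> keep.etch /jowox codro
  created
> drawer.names
  [fegri, ro]
> drawer.setk ro re
  -994


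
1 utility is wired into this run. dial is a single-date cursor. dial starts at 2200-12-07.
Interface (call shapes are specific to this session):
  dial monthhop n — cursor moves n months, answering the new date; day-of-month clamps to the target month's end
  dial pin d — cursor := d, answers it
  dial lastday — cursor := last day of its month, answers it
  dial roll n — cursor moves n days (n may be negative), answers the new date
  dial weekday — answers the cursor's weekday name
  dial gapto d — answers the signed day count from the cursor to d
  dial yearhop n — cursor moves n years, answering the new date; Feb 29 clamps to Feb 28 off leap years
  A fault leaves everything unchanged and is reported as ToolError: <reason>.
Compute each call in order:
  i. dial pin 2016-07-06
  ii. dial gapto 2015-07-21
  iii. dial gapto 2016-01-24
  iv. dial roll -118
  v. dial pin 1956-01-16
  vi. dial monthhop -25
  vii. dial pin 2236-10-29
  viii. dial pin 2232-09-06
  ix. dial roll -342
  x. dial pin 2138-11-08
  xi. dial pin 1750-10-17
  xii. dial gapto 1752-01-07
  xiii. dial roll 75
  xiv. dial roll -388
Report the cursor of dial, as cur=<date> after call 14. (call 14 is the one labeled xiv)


Step: dial pin[2016-07-06]
Result: 2016-07-06
Step: dial gapto[2015-07-21]
Result: -351
Step: dial gapto[2016-01-24]
Result: -164
Step: dial roll[-118]
Result: 2016-03-10
Step: dial pin[1956-01-16]
Result: 1956-01-16
Step: dial monthhop[-25]
Result: 1953-12-16
Step: dial pin[2236-10-29]
Result: 2236-10-29
Step: dial pin[2232-09-06]
Result: 2232-09-06
Step: dial roll[-342]
Result: 2231-09-30
Step: dial pin[2138-11-08]
Result: 2138-11-08
Step: dial pin[1750-10-17]
Result: 1750-10-17
Step: dial gapto[1752-01-07]
Result: 447
Step: dial roll[75]
Result: 1750-12-31
Step: dial roll[-388]
Result: 1749-12-08

Answer: cur=1749-12-08


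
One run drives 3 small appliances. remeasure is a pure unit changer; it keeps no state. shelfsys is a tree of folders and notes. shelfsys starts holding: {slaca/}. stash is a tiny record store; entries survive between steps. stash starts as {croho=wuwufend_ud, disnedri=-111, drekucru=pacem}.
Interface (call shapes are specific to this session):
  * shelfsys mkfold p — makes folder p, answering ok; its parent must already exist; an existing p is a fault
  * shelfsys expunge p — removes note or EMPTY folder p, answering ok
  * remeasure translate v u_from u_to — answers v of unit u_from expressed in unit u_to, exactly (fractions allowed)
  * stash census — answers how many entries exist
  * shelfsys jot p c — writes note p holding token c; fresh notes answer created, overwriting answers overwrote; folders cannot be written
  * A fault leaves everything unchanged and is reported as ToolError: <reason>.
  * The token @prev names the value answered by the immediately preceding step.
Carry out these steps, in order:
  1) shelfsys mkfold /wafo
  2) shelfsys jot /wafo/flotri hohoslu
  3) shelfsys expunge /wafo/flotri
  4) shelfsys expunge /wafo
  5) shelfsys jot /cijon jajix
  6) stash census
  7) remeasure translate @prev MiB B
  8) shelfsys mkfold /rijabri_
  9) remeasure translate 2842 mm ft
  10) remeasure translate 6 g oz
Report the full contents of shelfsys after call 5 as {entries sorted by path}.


Answer: {cijon=jajix, slaca/}

Derivation:
·→ shelfsys mkfold(p='/wafo')
·← ok
·→ shelfsys jot(p='/wafo/flotri', c='hohoslu')
·← created
·→ shelfsys expunge(p='/wafo/flotri')
·← ok
·→ shelfsys expunge(p='/wafo')
·← ok
·→ shelfsys jot(p='/cijon', c='jajix')
·← created
·→ stash census()
·← 3
·→ remeasure translate(v='@prev', u_from='MiB', u_to='B')
·← 3145728
·→ shelfsys mkfold(p='/rijabri_')
·← ok
·→ remeasure translate(v='2842', u_from='mm', u_to='ft')
·← 7105/762
·→ remeasure translate(v='6', u_from='g', u_to='oz')
·← 9600000/45359237


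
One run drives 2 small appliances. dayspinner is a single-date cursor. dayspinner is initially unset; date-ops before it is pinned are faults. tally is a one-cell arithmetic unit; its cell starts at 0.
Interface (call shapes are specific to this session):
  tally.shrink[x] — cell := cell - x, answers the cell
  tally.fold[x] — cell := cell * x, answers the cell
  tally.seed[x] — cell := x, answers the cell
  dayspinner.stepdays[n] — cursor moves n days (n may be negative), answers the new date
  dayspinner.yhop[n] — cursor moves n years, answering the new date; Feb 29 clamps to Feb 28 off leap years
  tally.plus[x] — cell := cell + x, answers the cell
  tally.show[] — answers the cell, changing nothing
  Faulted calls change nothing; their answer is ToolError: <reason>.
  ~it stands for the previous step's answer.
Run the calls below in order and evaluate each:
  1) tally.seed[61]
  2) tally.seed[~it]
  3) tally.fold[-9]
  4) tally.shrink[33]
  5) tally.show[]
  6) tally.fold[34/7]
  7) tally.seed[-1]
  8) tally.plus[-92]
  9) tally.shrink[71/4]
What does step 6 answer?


Answer: -19788/7

Derivation:
Act: seed[x→61]
Obs: 61
Act: seed[x→~it]
Obs: 61
Act: fold[x→-9]
Obs: -549
Act: shrink[x→33]
Obs: -582
Act: show[]
Obs: -582
Act: fold[x→34/7]
Obs: -19788/7
Act: seed[x→-1]
Obs: -1
Act: plus[x→-92]
Obs: -93
Act: shrink[x→71/4]
Obs: -443/4


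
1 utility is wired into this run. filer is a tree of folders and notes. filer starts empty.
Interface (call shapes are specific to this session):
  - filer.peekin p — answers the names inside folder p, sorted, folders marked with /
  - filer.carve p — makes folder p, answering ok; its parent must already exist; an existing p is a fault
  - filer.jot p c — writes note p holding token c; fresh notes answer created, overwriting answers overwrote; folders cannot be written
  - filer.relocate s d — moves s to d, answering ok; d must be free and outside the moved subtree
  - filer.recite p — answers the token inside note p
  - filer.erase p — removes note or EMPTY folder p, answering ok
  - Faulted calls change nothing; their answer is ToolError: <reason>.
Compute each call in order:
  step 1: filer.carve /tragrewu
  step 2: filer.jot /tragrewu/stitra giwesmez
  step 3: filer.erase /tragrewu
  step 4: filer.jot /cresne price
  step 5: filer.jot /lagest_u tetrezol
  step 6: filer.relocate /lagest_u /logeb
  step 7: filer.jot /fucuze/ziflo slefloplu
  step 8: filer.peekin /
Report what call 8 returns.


Next I call filer.carve on p: /tragrewu: ok.
I use filer.jot on p: /tragrewu/stitra, c: giwesmez, — result: created.
Invoking filer.erase on p: /tragrewu, and see ToolError: not empty.
Now I run filer.jot on p: /cresne, c: price, yielding created.
Calling filer.jot on p: /lagest_u, c: tetrezol, which returns created.
I call filer.relocate on s: /lagest_u, d: /logeb, — result: ok.
I use filer.jot on p: /fucuze/ziflo, c: slefloplu, giving ToolError: no parent.
I use filer.peekin on p: /, which returns [cresne, logeb, tragrewu/].

Answer: [cresne, logeb, tragrewu/]


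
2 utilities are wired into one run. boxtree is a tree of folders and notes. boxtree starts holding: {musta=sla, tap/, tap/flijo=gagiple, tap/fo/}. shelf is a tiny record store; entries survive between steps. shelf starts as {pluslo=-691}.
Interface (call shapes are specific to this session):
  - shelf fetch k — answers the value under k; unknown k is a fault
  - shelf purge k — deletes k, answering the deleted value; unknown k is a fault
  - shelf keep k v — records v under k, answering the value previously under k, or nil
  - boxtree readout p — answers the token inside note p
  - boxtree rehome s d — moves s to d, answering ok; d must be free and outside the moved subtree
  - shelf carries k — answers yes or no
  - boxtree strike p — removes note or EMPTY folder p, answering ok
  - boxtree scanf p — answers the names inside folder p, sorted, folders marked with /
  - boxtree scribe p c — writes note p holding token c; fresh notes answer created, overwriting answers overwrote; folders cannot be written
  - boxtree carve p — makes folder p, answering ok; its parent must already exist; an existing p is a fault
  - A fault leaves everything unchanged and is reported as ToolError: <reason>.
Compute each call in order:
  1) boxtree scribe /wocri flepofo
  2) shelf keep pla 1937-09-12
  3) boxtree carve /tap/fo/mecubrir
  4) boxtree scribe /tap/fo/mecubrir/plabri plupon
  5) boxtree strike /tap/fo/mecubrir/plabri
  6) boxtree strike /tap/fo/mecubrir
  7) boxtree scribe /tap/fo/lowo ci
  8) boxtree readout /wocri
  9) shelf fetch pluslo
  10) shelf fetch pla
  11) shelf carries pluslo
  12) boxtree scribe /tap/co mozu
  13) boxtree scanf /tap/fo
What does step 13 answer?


Answer: [lowo]

Derivation:
// 1. boxtree scribe(p=/wocri, c=flepofo) => created
// 2. shelf keep(k=pla, v=1937-09-12) => nil
// 3. boxtree carve(p=/tap/fo/mecubrir) => ok
// 4. boxtree scribe(p=/tap/fo/mecubrir/plabri, c=plupon) => created
// 5. boxtree strike(p=/tap/fo/mecubrir/plabri) => ok
// 6. boxtree strike(p=/tap/fo/mecubrir) => ok
// 7. boxtree scribe(p=/tap/fo/lowo, c=ci) => created
// 8. boxtree readout(p=/wocri) => flepofo
// 9. shelf fetch(k=pluslo) => -691
// 10. shelf fetch(k=pla) => 1937-09-12
// 11. shelf carries(k=pluslo) => yes
// 12. boxtree scribe(p=/tap/co, c=mozu) => created
// 13. boxtree scanf(p=/tap/fo) => [lowo]


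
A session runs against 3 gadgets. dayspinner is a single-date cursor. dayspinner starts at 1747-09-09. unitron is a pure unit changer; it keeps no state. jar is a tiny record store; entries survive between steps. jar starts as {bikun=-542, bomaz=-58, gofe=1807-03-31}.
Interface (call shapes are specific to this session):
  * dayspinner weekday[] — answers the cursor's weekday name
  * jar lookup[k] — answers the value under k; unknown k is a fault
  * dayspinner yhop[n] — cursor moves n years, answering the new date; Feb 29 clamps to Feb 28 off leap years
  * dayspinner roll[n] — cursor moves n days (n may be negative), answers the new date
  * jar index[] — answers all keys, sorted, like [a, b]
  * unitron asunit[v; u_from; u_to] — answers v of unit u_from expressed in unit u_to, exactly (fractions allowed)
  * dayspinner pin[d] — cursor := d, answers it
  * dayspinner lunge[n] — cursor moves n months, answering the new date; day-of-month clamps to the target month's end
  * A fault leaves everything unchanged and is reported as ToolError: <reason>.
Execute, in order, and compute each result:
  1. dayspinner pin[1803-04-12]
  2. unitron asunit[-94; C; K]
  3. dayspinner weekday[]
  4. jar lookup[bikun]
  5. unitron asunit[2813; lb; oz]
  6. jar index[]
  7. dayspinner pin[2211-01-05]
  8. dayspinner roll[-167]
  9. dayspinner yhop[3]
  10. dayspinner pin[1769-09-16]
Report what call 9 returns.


$ dayspinner pin d: 1803-04-12
[out] 1803-04-12
$ unitron asunit v: -94 u_from: C u_to: K
[out] 3583/20
$ dayspinner weekday
[out] Tuesday
$ jar lookup k: bikun
[out] -542
$ unitron asunit v: 2813 u_from: lb u_to: oz
[out] 45008
$ jar index
[out] [bikun, bomaz, gofe]
$ dayspinner pin d: 2211-01-05
[out] 2211-01-05
$ dayspinner roll n: -167
[out] 2210-07-22
$ dayspinner yhop n: 3
[out] 2213-07-22
$ dayspinner pin d: 1769-09-16
[out] 1769-09-16

Answer: 2213-07-22


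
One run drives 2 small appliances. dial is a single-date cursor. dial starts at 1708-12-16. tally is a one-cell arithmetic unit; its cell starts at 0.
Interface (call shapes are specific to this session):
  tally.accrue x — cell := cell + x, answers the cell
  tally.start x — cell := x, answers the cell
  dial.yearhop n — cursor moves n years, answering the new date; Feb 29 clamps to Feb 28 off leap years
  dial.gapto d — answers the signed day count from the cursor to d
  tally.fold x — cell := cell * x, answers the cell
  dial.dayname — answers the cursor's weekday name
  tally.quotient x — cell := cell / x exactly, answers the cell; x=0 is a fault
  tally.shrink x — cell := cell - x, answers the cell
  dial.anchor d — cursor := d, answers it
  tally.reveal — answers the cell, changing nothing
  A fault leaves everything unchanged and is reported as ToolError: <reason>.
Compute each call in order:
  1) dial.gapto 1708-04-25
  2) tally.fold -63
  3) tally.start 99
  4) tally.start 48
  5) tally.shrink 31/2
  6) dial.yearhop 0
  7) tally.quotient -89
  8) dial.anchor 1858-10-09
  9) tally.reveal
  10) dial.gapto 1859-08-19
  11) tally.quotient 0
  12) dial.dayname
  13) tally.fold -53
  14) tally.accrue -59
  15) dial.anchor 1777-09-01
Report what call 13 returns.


Answer: 3445/178

Derivation:
Next I call gapto on d='1708-04-25', giving -235.
Next I call fold on x='-63', giving 0.
I invoke start on x='99', and see 99.
Using start on x='48': 48.
Now I run shrink on x='31/2', yielding 65/2.
Invoking yearhop on n='0', → 1708-12-16.
I try quotient on x='-89': -65/178.
Next I call anchor on d='1858-10-09', giving 1858-10-09.
Invoking reveal(), giving -65/178.
I try gapto on d='1859-08-19', — result: 314.
I try quotient on x='0', and get ToolError: division by zero.
Calling dayname(), → Saturday.
I invoke fold on x='-53', and get 3445/178.
Now I run accrue on x='-59', and observe -7057/178.
I use anchor on d='1777-09-01', → 1777-09-01.


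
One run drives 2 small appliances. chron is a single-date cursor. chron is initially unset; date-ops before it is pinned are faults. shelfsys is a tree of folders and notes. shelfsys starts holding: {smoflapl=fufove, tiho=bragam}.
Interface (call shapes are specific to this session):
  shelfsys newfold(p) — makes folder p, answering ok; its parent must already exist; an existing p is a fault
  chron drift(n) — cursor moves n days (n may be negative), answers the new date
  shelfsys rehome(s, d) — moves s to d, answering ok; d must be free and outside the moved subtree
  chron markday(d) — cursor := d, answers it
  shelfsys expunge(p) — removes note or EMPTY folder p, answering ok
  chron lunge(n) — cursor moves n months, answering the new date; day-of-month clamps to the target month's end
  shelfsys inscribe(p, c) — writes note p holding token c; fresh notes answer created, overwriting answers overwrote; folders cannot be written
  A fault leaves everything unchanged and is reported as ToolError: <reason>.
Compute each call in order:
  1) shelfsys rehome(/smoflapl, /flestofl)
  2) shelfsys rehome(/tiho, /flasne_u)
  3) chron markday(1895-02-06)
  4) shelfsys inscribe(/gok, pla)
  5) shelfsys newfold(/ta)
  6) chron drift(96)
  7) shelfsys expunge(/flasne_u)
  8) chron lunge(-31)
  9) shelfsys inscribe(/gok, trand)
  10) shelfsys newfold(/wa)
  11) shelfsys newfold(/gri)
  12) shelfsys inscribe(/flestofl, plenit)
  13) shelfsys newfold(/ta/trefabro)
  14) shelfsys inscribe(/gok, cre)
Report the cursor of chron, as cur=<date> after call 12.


Now I run shelfsys rehome(s→/smoflapl, d→/flestofl), and get ok.
Then shelfsys rehome(s→/tiho, d→/flasne_u): ok.
Next I call chron markday(d→1895-02-06), and observe 1895-02-06.
Next I call shelfsys inscribe(p→/gok, c→pla): created.
Next I call shelfsys newfold(p→/ta), and see ok.
Using chron drift(n→96), and see 1895-05-13.
I run shelfsys expunge(p→/flasne_u), — result: ok.
Invoking chron lunge(n→-31), giving 1892-10-13.
Invoking shelfsys inscribe(p→/gok, c→trand), and observe overwrote.
I run shelfsys newfold(p→/wa): ok.
Invoking shelfsys newfold(p→/gri), and observe ok.
I use shelfsys inscribe(p→/flestofl, c→plenit), → overwrote.
Calling shelfsys newfold(p→/ta/trefabro), → ok.
I try shelfsys inscribe(p→/gok, c→cre), and observe overwrote.

Answer: cur=1892-10-13


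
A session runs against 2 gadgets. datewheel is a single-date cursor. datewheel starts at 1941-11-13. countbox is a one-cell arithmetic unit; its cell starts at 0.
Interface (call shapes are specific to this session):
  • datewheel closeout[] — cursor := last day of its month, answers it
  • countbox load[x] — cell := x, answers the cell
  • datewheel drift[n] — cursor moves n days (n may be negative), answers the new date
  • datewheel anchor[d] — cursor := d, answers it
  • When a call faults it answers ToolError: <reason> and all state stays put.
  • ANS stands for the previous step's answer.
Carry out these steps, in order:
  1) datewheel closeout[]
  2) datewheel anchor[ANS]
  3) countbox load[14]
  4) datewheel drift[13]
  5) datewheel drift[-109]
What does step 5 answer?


! 1. datewheel closeout() ~> 1941-11-30
! 2. datewheel anchor(d='ANS') ~> 1941-11-30
! 3. countbox load(x='14') ~> 14
! 4. datewheel drift(n='13') ~> 1941-12-13
! 5. datewheel drift(n='-109') ~> 1941-08-26

Answer: 1941-08-26


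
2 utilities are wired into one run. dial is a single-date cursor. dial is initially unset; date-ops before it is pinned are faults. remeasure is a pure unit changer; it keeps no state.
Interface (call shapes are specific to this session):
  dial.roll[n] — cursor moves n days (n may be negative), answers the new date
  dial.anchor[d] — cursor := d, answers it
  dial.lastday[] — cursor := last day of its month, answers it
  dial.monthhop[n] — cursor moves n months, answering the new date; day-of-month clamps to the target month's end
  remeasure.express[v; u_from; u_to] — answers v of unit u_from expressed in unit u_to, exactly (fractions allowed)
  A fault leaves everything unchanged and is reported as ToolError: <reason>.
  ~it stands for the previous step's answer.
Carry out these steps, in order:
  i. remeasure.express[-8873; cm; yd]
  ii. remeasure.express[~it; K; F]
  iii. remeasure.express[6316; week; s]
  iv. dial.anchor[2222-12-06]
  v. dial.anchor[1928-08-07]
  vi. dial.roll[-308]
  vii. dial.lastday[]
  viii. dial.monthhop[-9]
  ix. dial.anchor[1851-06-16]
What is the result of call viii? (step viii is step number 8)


·→ remeasure.express(v: -8873, u_from: cm, u_to: yd)
·← -221825/2286
·→ remeasure.express(v: ~it, u_from: K, u_to: F)
·← -8056059/12700
·→ remeasure.express(v: 6316, u_from: week, u_to: s)
·← 3819916800
·→ dial.anchor(d: 2222-12-06)
·← 2222-12-06
·→ dial.anchor(d: 1928-08-07)
·← 1928-08-07
·→ dial.roll(n: -308)
·← 1927-10-04
·→ dial.lastday()
·← 1927-10-31
·→ dial.monthhop(n: -9)
·← 1927-01-31
·→ dial.anchor(d: 1851-06-16)
·← 1851-06-16

Answer: 1927-01-31
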